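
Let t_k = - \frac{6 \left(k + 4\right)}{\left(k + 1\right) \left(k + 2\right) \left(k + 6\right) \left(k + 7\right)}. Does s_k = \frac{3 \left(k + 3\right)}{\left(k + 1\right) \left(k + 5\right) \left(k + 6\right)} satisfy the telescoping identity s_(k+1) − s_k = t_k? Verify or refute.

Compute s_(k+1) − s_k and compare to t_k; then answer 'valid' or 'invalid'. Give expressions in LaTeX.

Invalid: residual \frac{18 \left(k + 3\right)}{k^{5} + 21 k^{4} + 163 k^{3} + 567 k^{2} + 844 k + 420} ≠ 0.

s_(k+1) = 3*(k + 4)/((k + 2)*(k + 6)*(k + 7))
s_(k+1) − s_k = 6*(-k**2 - 6*k - 11)/(k**5 + 21*k**4 + 163*k**3 + 567*k**2 + 844*k + 420)
(s_(k+1) − s_k) − t_k = 18*(k + 3)/(k**5 + 21*k**4 + 163*k**3 + 567*k**2 + 844*k + 420)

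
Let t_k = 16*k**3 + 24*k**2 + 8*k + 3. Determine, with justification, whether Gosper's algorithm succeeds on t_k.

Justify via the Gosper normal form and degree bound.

Yes. s_k = k*(4*k**3 - 4*k + 3).

t_(k+1)/t_k = (16*k**3 + 72*k**2 + 104*k + 51)/(16*k**3 + 24*k**2 + 8*k + 3).
Factor: A=1; B=1; C=k**3 + 3*k**2/2 + k/2 + 3/16.
Key eq: (1)·f(k+1) = (1)·f(k) + (k**3 + 3*k**2/2 + k/2 + 3/16).
From deg A=0, deg B=0, deg C=3: d=4.
Match coefficients ⇒ f(k) = k*(4*k**3 - 4*k + 3)/16.
Get s_k = R·t_k = k*(4*k**3 - 4*k + 3) with R(k) = B(k−1)f(k)/C(k) = k*(4*k**3 - 4*k + 3)/(16*k**3 + 24*k**2 + 8*k + 3).
Check: Δs_k = 16*k**3 + 24*k**2 + 8*k + 3. ✓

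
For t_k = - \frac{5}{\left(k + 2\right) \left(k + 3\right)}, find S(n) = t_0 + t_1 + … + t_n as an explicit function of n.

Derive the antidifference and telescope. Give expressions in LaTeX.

S(n) = \frac{5 \left(- n - 1\right)}{2 \left(n + 3\right)}

Ratio r(k) = (k + 2)/(k + 4).
Take A(k)=k + 2, B(k)=k + 4, C(k)=1.
Need (k + 2)·f(k+1) − (k + 3)·f(k) = 1.
Degrees (1,1,0) ⇒ d ≤ 1.
Match coefficients ⇒ f(k) = k/2.
So s_k = (B(k−1)f/C)·t_k = (k*(k + 3)/2)·t_k = -5*k/(2*k + 4).
s_(k+1) − s_k = -5/(k**2 + 5*k + 6) = t_k.
Σ_(k=0)^n t_k = s_(n+1) − s_(0) = (5*(-n - 1)/(2*(n + 3))) − (0), i.e. 5*(-n - 1)/(2*(n + 3)).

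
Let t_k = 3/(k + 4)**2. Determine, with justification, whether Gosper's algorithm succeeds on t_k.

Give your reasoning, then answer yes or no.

No. Not Gosper-summable.

The ratio is (k + 4)**2/(k + 5)**2.
A = k**2 + 8*k + 16, B = k**2 + 10*k + 25, C = 1.
f must satisfy (k**2 + 8*k + 16)·f(k+1) − (k**2 + 8*k + 16)·f(k) = 1.
deg f ≤ 0 (via 2,2,0).
f = c0 ⇒ A·f(k+1) − B(k−1)·f(k) − C = -1. The system {-1 = 0} is inconsistent; no antidifference.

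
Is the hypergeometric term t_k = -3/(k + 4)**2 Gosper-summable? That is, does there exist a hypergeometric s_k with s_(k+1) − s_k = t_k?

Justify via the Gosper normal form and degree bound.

Step 1: r(k) = (k + 4)**2/(k + 5)**2.
Factor: A=k**2 + 8*k + 16; B=k**2 + 10*k + 25; C=1.
Need (k**2 + 8*k + 16)·f(k+1) − (k**2 + 8*k + 16)·f(k) = 1.
d = 0 from the (2,2,0) case.
Generic f = c0 gives residual -1; -1 = 0 cannot hold, so t_k is not Gosper-summable.

No — t_k has no hypergeometric antidifference.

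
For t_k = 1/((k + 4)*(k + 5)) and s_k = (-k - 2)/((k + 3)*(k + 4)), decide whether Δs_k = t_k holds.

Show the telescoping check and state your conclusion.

Invalid: residual -2/(k**3 + 12*k**2 + 47*k + 60) ≠ 0.

s_(k+1) = (-k - 3)/((k + 4)*(k + 5))
s_(k+1) − s_k = (k + 1)/(k**3 + 12*k**2 + 47*k + 60)
(s_(k+1) − s_k) − t_k = -2/(k**3 + 12*k**2 + 47*k + 60)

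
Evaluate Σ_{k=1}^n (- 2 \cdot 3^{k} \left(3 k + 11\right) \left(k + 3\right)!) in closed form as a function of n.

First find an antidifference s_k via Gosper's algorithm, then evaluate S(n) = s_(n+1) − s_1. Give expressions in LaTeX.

S(n) = - 6 \cdot 3^{n} \left(n + 4\right)! + 144

Compute t_(k+1)/t_k: get 3*(k + 4)*(3*k + 14)/(3*k + 11).
Normal form (A,B,C) = (3*k + 12, 1, k + 11/3).
Solve (3*k + 12)·f(k+1) − (1)·f(k) = k + 11/3.
d = 0 from the (1,0,1) case.
Solve for f: f(k) = 1/3 (degree 0 ≤ 0).
Then R = B(k−1)f/C = 1/(3*k + 11), so s_k = R(k)·t_k = -2*3**k*factorial(k + 3).
Verify: -2*3**k*(3*k + 11)*factorial(k + 3) matches t_k.
s_(n+1) = -6*3**n*factorial(n + 4) and s_(1) = -144, so S(n) = -6*3**n*factorial(n + 4) + 144.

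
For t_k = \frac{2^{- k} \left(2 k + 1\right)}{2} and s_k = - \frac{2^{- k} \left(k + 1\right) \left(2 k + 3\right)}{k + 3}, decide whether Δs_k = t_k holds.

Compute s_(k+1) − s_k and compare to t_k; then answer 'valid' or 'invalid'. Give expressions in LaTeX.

Invalid: residual \frac{2^{- k} \left(- 2 k^{2} - 11 k - 9\right)}{k^{2} + 7 k + 12} ≠ 0.

s_(k+1) = -(k + 2)*(2*k + 5)/(2*2**k*(k + 4))
s_(k+1) − s_k = (2*k**3 + 11*k**2 + 9*k - 6)/(2*2**k*(k**2 + 7*k + 12))
(s_(k+1) − s_k) − t_k = (-2*k**2 - 11*k - 9)/(2**k*(k**2 + 7*k + 12))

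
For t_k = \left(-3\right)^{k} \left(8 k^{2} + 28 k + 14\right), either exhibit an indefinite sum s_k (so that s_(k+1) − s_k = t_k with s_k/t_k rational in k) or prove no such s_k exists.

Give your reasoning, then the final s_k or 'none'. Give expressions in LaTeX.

Compute t_(k+1)/t_k: get 3*(-4*k**2 - 22*k - 25)/(4*k**2 + 14*k + 7).
Normal form (A,B,C) = (-3, 1, k**2 + 7*k/2 + 7/4).
Key eq: (-3)·f(k+1) = (1)·f(k) + (k**2 + 7*k/2 + 7/4).
Degrees (0,0,2) ⇒ d ≤ 2.
Solve for f: f(k) = -(2*k**2 + 4*k - 1)/8 (degree 2 ≤ 2).
Get s_k = R·t_k = (-3)**k*(-2*k**2 - 4*k + 1) with R(k) = B(k−1)f(k)/C(k) = -(2*k**2 + 4*k - 1)/(2*(4*k**2 + 14*k + 7)).
Verify: (-3)**k*(8*k**2 + 28*k + 14) matches t_k.

s_k = \left(-3\right)^{k} \left(- 2 k^{2} - 4 k + 1\right)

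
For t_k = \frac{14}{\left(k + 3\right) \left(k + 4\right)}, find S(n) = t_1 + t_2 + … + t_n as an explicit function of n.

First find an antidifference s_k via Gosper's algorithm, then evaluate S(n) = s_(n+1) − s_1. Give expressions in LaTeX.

r(k) = (k + 3)/(k + 5) after simplifying.
A = k + 3, B = k + 5, C = 1.
Set up (k + 3)·f(k+1) − (k + 4)·f(k) − (1) = 0.
From deg A=1, deg B=1, deg C=0: d=1.
Solving with deg f ≤ 1: f(k) = k/3.
Then R = B(k−1)f/C = k*(k + 4)/3, so s_k = R(k)·t_k = 14*k/(3*(k + 3)).
Check: Δs_k = 14/(k**2 + 7*k + 12). ✓
Evaluate: s_(n+1) = 14*(n + 1)/(3*(n + 4)); subtract s_(1) = 7/6 ⇒ S(n) = 7*n/(2*(n + 4)).

S(n) = \frac{7 n}{2 \left(n + 4\right)}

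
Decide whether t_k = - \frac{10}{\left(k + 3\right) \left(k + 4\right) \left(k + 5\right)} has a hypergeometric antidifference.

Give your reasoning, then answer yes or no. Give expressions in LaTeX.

Step 1: r(k) = (k + 3)/(k + 6).
So A=k + 3 and B=k + 6, with C=1.
Solve (k + 3)·f(k+1) − (k + 5)·f(k) = 1.
From deg A=1, deg B=1, deg C=0: d=2.
Solve for f: f(k) = k*(k + 7)/24 (degree 2 ≤ 2).
Then R = B(k−1)f/C = k*(k + 5)*(k + 7)/24, so s_k = R(k)·t_k = 5*k*(-k - 7)/(12*(k + 3)*(k + 4)).
Verify: -10/(k**3 + 12*k**2 + 47*k + 60) matches t_k.

Yes. s_k = \frac{5 k \left(- k - 7\right)}{12 \left(k + 3\right) \left(k + 4\right)}.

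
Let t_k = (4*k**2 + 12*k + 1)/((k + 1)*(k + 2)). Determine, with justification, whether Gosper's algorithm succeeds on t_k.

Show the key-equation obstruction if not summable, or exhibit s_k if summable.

Compute t_(k+1)/t_k: get (k + 1)*(12*k + 4*(k + 1)**2 + 13)/((k + 3)*(4*k**2 + 12*k + 1)).
Normal form (A,B,C) = (k + 1, k + 3, k**2 + 3*k + 1/4).
Solve (k + 1)·f(k+1) − (k + 2)·f(k) = k**2 + 3*k + 1/4.
Degrees (1,1,2) ⇒ d ≤ 2.
Solve for f: f(k) = k*(4*k - 3)/4 (degree 2 ≤ 2).
Certificate R = B(k−1)f/C = k*(k + 2)*(4*k - 3)/(4*k**2 + 12*k + 1) gives s_k = k*(4*k - 3)/(k + 1).
s_(k+1) − s_k = (4*k**2 + 12*k + 1)/(k**2 + 3*k + 2) = t_k.

Yes. s_k = k*(4*k - 3)/(k + 1).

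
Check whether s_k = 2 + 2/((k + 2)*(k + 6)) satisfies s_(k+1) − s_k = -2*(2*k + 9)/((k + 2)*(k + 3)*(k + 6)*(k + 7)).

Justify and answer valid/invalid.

Valid — Δs_k = t_k.

s_(k+1) = 2 + 2/((k + 3)*(k + 7))
s_(k+1) − s_k = 2*(-2*k - 9)/(k**4 + 18*k**3 + 113*k**2 + 288*k + 252)
(s_(k+1) − s_k) − t_k = 0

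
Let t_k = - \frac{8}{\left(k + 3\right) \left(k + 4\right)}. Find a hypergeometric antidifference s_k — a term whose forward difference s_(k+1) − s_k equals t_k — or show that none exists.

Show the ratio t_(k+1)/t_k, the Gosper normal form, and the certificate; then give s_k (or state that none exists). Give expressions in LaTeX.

Ratio r(k) = (k + 3)/(k + 5).
Factor: A=k + 3; B=k + 5; C=1.
Solve (k + 3)·f(k+1) − (k + 4)·f(k) = 1.
d = 1 from the (1,1,0) case.
Match coefficients ⇒ f(k) = k/3.
Get s_k = R·t_k = -8*k/(3*k + 9) with R(k) = B(k−1)f(k)/C(k) = k*(k + 4)/3.
Check: Δs_k = -8/(k**2 + 7*k + 12). ✓

s_k = - \frac{8 k}{3 k + 9}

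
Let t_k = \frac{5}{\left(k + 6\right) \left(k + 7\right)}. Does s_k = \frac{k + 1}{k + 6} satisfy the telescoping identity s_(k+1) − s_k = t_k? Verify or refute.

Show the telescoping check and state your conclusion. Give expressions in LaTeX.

s_(k+1) = (k + 2)/(k + 7)
s_(k+1) − s_k = 5/(k**2 + 13*k + 42)
(s_(k+1) − s_k) − t_k = 0

Valid — Δs_k = t_k.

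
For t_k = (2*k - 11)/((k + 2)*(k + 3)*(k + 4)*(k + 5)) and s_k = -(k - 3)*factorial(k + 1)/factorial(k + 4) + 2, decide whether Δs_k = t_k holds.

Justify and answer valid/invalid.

Valid — Δs_k = t_k.

s_(k+1) = -(k - 2)*factorial(k + 2)/factorial(k + 5) + 2
s_(k+1) − s_k = (2*k - 11)/((k + 2)*(k + 3)*(k + 4)*(k + 5))
(s_(k+1) − s_k) − t_k = 0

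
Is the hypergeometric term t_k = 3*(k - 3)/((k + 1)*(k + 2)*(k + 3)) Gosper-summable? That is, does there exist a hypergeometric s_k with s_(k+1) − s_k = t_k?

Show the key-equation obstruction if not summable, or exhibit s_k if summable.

r(k) = (k - 2)*(k + 1)/((k - 3)*(k + 4)) after simplifying.
A = k + 1, B = k + 4, C = k - 3.
Solve (k + 1)·f(k+1) − (k + 3)·f(k) = k - 3.
From deg A=1, deg B=1, deg C=1: d=2.
A polynomial solution: f(k) = -k*(k + 5)/2.
Then R = B(k−1)f/C = -k*(k + 3)*(k + 5)/(2*(k - 3)), so s_k = R(k)·t_k = 3*k*(-k - 5)/(2*(k + 1)*(k + 2)).
s_(k+1) − s_k = 3*(k - 3)/(k**3 + 6*k**2 + 11*k + 6) = t_k.

Yes. s_k = 3*k*(-k - 5)/(2*(k + 1)*(k + 2)).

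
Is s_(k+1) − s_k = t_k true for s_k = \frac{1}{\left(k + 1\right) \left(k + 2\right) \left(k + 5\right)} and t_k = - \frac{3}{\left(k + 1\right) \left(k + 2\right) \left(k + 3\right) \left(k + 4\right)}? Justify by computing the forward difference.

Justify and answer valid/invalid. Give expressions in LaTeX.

Invalid: residual \frac{2 \left(4 k + 19\right)}{k^{6} + 21 k^{5} + 175 k^{4} + 735 k^{3} + 1624 k^{2} + 1764 k + 720} ≠ 0.

s_(k+1) = 1/((k + 2)*(k + 3)*(k + 6))
s_(k+1) − s_k = ((k + 1)*(k + 5) - (k + 3)*(k + 6))/((k + 1)*(k + 2)*(k + 3)*(k + 5)*(k + 6))
(s_(k+1) − s_k) − t_k = 2*(4*k + 19)/(k**6 + 21*k**5 + 175*k**4 + 735*k**3 + 1624*k**2 + 1764*k + 720)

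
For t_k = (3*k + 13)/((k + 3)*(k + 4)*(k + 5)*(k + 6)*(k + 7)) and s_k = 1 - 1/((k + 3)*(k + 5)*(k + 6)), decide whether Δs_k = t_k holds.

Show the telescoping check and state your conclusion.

s_(k+1) = 1 - 1/((k + 4)*(k + 6)*(k + 7))
s_(k+1) − s_k = (3*k + 13)/(k**5 + 25*k**4 + 245*k**3 + 1175*k**2 + 2754*k + 2520)
(s_(k+1) − s_k) − t_k = 0

valid; difference matches t_k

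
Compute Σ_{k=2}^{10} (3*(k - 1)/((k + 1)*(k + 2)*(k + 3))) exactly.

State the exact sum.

Σ = 15/52

t_(k+1)/t_k = k*(k + 1)/((k - 1)*(k + 4)).
Gosper form: A/B · C(k+1)/C(k) with A=k + 1, B=k + 4, C=k - 1.
Solve (k + 1)·f(k+1) − (k + 3)·f(k) = k - 1.
Bound: deg f ≤ 2.
Solving with deg f ≤ 2: f(k) = -k.
R(k) = B(k−1)·f(k)/C(k) = -k*(k + 3)/(k - 1); s_k = R·t_k = -3*k/((k + 1)*(k + 2)).
Check: Δs_k = 3*(k - 1)/(k**3 + 6*k**2 + 11*k + 6). ✓
Σ_(k=2)^(10) t_k = s_(11) − s_(2) = -11/52 − (-1/2) = 15/52.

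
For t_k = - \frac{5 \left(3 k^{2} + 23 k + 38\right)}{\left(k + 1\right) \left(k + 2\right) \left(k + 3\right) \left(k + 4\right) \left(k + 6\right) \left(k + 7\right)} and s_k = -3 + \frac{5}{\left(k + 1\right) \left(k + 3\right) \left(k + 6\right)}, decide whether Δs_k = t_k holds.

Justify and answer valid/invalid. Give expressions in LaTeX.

s_(k+1) = -3 + 5/((k + 2)*(k + 4)*(k + 7))
s_(k+1) − s_k = 5/((k + 2)*(k + 4)*(k + 7)) - 5/((k + 1)*(k + 3)*(k + 6))
(s_(k+1) − s_k) − t_k = 0

valid (s_(k+1) − s_k reduces to t_k)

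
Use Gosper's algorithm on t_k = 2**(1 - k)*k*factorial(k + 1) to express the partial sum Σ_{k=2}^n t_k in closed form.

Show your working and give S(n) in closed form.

S(n) = -6 + 2*factorial(n + 2)/2**n

Ratio r(k) = (k + 1)*(k + 2)/(2*k).
A = k/2 + 1, B = 1, C = k.
Need (k/2 + 1)·f(k+1) − (1)·f(k) = k.
d = 0 from the (1,0,1) case.
Solve for f: f(k) = 2 (degree 0 ≤ 0).
Certificate R = B(k−1)f/C = 2/k gives s_k = 2**(2 - k)*factorial(k + 1).
s_(k+1) − s_k = 2**(1 - k)*k*factorial(k + 1) = t_k.
Telescope: S(n) = s_(n+1) − s_(2) = 2**(1 - n)*factorial(n + 2) − (6) = -6 + 2*factorial(n + 2)/2**n.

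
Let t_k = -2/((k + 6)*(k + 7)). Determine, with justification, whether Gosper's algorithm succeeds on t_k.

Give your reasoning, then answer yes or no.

Compute t_(k+1)/t_k: get (k + 6)/(k + 8).
Take A(k)=k + 6, B(k)=k + 8, C(k)=1.
Key eq: (k + 6)·f(k+1) = (k + 7)·f(k) + (1).
deg f ≤ 1 (via 1,1,0).
Match coefficients ⇒ f(k) = k/6.
Then R = B(k−1)f/C = k*(k + 7)/6, so s_k = R(k)·t_k = -k/(3*k + 18).
s_(k+1) − s_k = -2/(k**2 + 13*k + 42) = t_k.

Yes. s_k = -k/(3*k + 18).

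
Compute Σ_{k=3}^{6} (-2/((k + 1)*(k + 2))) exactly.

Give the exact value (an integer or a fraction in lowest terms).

The ratio is (k + 1)/(k + 3).
Gosper form: A/B · C(k+1)/C(k) with A=k + 1, B=k + 3, C=1.
f must satisfy (k + 1)·f(k+1) − (k + 2)·f(k) = 1.
From deg A=1, deg B=1, deg C=0: d=1.
Solving with deg f ≤ 1: f(k) = k.
So s_k = (B(k−1)f/C)·t_k = (k*(k + 2))·t_k = -2*k/(k + 1).
Δs = -2/(k**2 + 3*k + 2), as required.
Σ_(k=3)^(6) t_k = s_(7) − s_(3) = -7/4 − (-3/2) = -1/4.

Σ = -1/4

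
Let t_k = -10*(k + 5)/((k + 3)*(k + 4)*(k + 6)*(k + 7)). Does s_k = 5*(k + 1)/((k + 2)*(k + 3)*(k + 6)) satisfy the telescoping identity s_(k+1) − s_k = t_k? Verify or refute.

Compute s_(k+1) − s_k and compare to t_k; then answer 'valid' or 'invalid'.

Invalid: residual 5*(3*k + 16)/(k**5 + 22*k**4 + 185*k**3 + 740*k**2 + 1404*k + 1008) ≠ 0.

s_(k+1) = 5*(k + 2)/((k + 3)*(k + 4)*(k + 7))
s_(k+1) − s_k = 5*(-2*k**2 - 11*k - 4)/(k**5 + 22*k**4 + 185*k**3 + 740*k**2 + 1404*k + 1008)
(s_(k+1) − s_k) − t_k = 5*(3*k + 16)/(k**5 + 22*k**4 + 185*k**3 + 740*k**2 + 1404*k + 1008)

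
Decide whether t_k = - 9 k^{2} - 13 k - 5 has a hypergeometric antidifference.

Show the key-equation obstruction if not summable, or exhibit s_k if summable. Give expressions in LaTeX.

The ratio is (9*k**2 + 31*k + 27)/(9*k**2 + 13*k + 5).
Take A(k)=1, B(k)=1, C(k)=k**2 + 13*k/9 + 5/9.
Key eq: (1)·f(k+1) = (1)·f(k) + (k**2 + 13*k/9 + 5/9).
d = 3 from the (0,0,2) case.
Solving with deg f ≤ 3: f(k) = k**2*(3*k + 2)/9.
R(k) = B(k−1)·f(k)/C(k) = k**2*(3*k + 2)/(9*k**2 + 13*k + 5); s_k = R·t_k = k**2*(-3*k - 2).
Δs = -9*k**2 - 13*k - 5, as required.

Yes. s_k = k^{2} \left(- 3 k - 2\right).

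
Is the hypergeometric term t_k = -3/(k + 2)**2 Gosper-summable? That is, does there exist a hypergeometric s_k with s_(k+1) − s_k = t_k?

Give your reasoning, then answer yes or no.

Compute t_(k+1)/t_k: get (k + 2)**2/(k + 3)**2.
Normal form (A,B,C) = (k**2 + 4*k + 4, k**2 + 6*k + 9, 1).
Key eq: (k**2 + 4*k + 4)·f(k+1) = (k**2 + 4*k + 4)·f(k) + (1).
Degrees (2,2,0) ⇒ d ≤ 0.
Put f(k) = c0: A·f(k+1) − B(k−1)·f(k) − C = -1; need -1 = 0 — inconsistent ⇒ no f, not summable.

No — t_k has no hypergeometric antidifference.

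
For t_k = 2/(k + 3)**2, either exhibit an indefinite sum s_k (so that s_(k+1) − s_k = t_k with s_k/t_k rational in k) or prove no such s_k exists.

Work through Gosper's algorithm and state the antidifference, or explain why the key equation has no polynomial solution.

no hypergeometric antidifference exists

The ratio is (k + 3)**2/(k + 4)**2.
Normal form (A,B,C) = (k**2 + 6*k + 9, k**2 + 8*k + 16, 1).
Set up (k**2 + 6*k + 9)·f(k+1) − (k**2 + 6*k + 9)·f(k) − (1) = 0.
Degrees (2,2,0) ⇒ d ≤ 0.
Write f(k) = c0. Then LHS − RHS = -1, requiring -1 = 0: contradictory. No certificate.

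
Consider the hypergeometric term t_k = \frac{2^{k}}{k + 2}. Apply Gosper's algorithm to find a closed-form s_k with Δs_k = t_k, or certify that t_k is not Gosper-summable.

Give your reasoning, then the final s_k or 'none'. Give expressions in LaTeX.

t_(k+1)/t_k = 2*(k + 2)/(k + 3).
Factor: A=2*k + 4; B=k + 3; C=1.
Set up (2*k + 4)·f(k+1) − (k + 2)·f(k) − (1) = 0.
From deg A=1, deg B=1, deg C=0: d=-1.
Bound -1 < 0, so the key equation has no polynomial solution.

not Gosper-summable; s_k does not exist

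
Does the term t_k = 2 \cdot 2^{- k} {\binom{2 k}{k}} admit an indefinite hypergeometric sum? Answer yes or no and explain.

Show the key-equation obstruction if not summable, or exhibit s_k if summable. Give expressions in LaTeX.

Compute t_(k+1)/t_k: get (2*k + 1)/(k + 1).
Take A(k)=2*k + 1, B(k)=k + 1, C(k)=1.
Need (2*k + 1)·f(k+1) − (k)·f(k) = 1.
From deg A=1, deg B=1, deg C=0: d=-1.
Negative degree bound (-1): no f exists, t_k not Gosper-summable.

No; the degree bound rules out any f.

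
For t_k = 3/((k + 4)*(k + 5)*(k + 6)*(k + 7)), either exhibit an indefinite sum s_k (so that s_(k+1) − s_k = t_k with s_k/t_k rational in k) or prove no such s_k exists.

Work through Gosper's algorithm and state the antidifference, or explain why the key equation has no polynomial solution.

Ratio r(k) = (k + 4)/(k + 8).
Factor: A=k + 4; B=k + 8; C=1.
Key eq: (k + 4)·f(k+1) = (k + 7)·f(k) + (1).
Bound: deg f ≤ 3.
Solving with deg f ≤ 3: f(k) = k*(k**2 + 15*k + 74)/360.
R(k) = B(k−1)·f(k)/C(k) = k*(k + 7)*(k**2 + 15*k + 74)/360; s_k = R·t_k = k*(k**2 + 15*k + 74)/(120*(k + 4)*(k + 5)*(k + 6)).
Verify: 3/(k**4 + 22*k**3 + 179*k**2 + 638*k + 840) matches t_k.

s_k = k*(k**2 + 15*k + 74)/(120*(k + 4)*(k + 5)*(k + 6))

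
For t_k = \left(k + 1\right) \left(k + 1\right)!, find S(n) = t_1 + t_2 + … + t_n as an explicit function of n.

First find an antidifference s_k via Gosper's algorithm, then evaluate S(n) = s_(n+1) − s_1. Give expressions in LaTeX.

Ratio r(k) = (k + 2)**2/(k + 1).
Normal form (A,B,C) = (k + 2, 1, k + 1).
Set up (k + 2)·f(k+1) − (1)·f(k) − (k + 1) = 0.
d = 0 from the (1,0,1) case.
Coefficient equations give f(k) = 1.
Certificate R = B(k−1)f/C = 1/(k + 1) gives s_k = factorial(k + 1).
Check: Δs_k = (k + 1)*factorial(k + 1). ✓
Telescope: S(n) = s_(n+1) − s_(1) = factorial(n + 2) − (2) = factorial(n + 2) - 2.

S(n) = \left(n + 2\right)! - 2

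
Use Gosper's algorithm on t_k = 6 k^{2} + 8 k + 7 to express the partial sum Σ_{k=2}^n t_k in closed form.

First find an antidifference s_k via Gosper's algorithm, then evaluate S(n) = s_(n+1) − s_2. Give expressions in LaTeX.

S(n) = 2 n^{3} + 7 n^{2} + 12 n - 21

The ratio is (6*k**2 + 20*k + 21)/(6*k**2 + 8*k + 7).
Take A(k)=1, B(k)=1, C(k)=k**2 + 4*k/3 + 7/6.
Set up (1)·f(k+1) − (1)·f(k) − (k**2 + 4*k/3 + 7/6) = 0.
Bound: deg f ≤ 3.
Solving with deg f ≤ 3: f(k) = k*(2*k**2 + k + 4)/6.
Then R = B(k−1)f/C = k*(2*k**2 + k + 4)/(6*k**2 + 8*k + 7), so s_k = R(k)·t_k = k*(2*k**2 + k + 4).
Check: Δs_k = 6*k**2 + 8*k + 7. ✓
s_(n+1) = 2*n**3 + 7*n**2 + 12*n + 7 and s_(2) = 28, so S(n) = 2*n**3 + 7*n**2 + 12*n - 21.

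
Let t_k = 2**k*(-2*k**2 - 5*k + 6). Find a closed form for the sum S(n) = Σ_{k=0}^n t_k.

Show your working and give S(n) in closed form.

r(k) = 2*(2*k**2 + 9*k + 1)/(2*k**2 + 5*k - 6) after simplifying.
A = 2, B = 1, C = k**2 + 5*k/2 - 3.
Set up (2)·f(k+1) − (1)·f(k) − (k**2 + 5*k/2 - 3) = 0.
d = 2 from the (0,0,2) case.
Match coefficients ⇒ f(k) = (2*k**2 - 3*k - 4)/2.
R(k) = B(k−1)·f(k)/C(k) = (2*k**2 - 3*k - 4)/(2*k**2 + 5*k - 6); s_k = R·t_k = 2**k*(-2*k**2 + 3*k + 4).
Verify: 2**k*(-2*k**2 - 5*k + 6) matches t_k.
Evaluate: s_(n+1) = 2**(n + 1)*(-2*n**2 - n + 5); subtract s_(0) = 4 ⇒ S(n) = -4*2**n*n**2 - 2*2**n*n + 10*2**n - 4.

S(n) = -4*2**n*n**2 - 2*2**n*n + 10*2**n - 4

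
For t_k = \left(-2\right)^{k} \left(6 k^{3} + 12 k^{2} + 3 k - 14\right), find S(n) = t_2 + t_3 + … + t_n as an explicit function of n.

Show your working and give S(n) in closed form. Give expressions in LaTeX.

Step 1: r(k) = 2*(-6*k**3 - 30*k**2 - 45*k - 7)/(6*k**3 + 12*k**2 + 3*k - 14).
Gosper form: A/B · C(k+1)/C(k) with A=-2, B=1, C=k**3 + 2*k**2 + k/2 - 7/3.
Key eq: (-2)·f(k+1) = (1)·f(k) + (k**3 + 2*k**2 + k/2 - 7/3).
Bound: deg f ≤ 3.
Solve for f: f(k) = -(2*k**3 - 3*k - 4)/6 (degree 3 ≤ 3).
Get s_k = R·t_k = (-2)**k*(-2*k**3 + 3*k + 4) with R(k) = B(k−1)f(k)/C(k) = -(2*k**3 - 3*k - 4)/(6*k**3 + 12*k**2 + 3*k - 14).
Δs = (-2)**k*(6*k**3 + 12*k**2 + 3*k - 14), as required.
Telescope: S(n) = s_(n+1) − s_(2) = (-2)**(n + 1)*(-2*n**3 - 6*n**2 - 3*n + 5) − (-24) = 4*(-2)**n*n**3 + 12*(-2)**n*n**2 + 6*(-2)**n*n - 10*(-2)**n + 24.

S(n) = 4 \left(-2\right)^{n} n^{3} + 12 \left(-2\right)^{n} n^{2} + 6 \left(-2\right)^{n} n - 10 \left(-2\right)^{n} + 24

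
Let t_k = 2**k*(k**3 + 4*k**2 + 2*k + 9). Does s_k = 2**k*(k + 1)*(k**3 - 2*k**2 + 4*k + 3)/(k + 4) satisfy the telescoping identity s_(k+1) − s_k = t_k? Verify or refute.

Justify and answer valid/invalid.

s_(k+1) = 2**(k + 1)*(k**4 + 3*k**3 + 5*k**2 + 12*k + 12)/(k + 5)
s_(k+1) − s_k = 2**k*(k**5 + 10*k**4 + 37*k**3 + 47*k**2 + 82*k + 81)/(k**2 + 9*k + 20)
(s_(k+1) − s_k) − t_k = 3*2**k*(-k**4 - 7*k**3 - 20*k**2 - 13*k - 33)/(k**2 + 9*k + 20)

Invalid: residual 3*2**k*(-k**4 - 7*k**3 - 20*k**2 - 13*k - 33)/(k**2 + 9*k + 20) ≠ 0.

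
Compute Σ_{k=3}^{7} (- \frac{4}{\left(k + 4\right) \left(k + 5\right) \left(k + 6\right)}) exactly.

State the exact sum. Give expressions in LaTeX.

Σ = -25/1092

The ratio is (k + 4)/(k + 7).
A = k + 4, B = k + 7, C = 1.
Set up (k + 4)·f(k+1) − (k + 6)·f(k) − (1) = 0.
d = 2 from the (1,1,0) case.
Match coefficients ⇒ f(k) = k*(k + 9)/40.
Then R = B(k−1)f/C = k*(k + 6)*(k + 9)/40, so s_k = R(k)·t_k = k*(-k - 9)/(10*(k + 4)*(k + 5)).
Check: Δs_k = -4/(k**3 + 15*k**2 + 74*k + 120). ✓
Sum = s_(8) − s_(3); s_(8) = -17/195, s_(3) = -9/140 ⇒ -25/1092.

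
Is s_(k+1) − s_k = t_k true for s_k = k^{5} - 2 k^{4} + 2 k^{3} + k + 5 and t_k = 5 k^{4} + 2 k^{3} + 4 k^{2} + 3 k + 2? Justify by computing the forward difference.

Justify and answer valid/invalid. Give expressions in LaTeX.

valid; difference matches t_k

s_(k+1) = k + (k + 1)**5 - 2*(k + 1)**4 + 2*(k + 1)**3 + 6
s_(k+1) − s_k = 5*k**4 + 2*k**3 + 4*k**2 + 3*k + 2
(s_(k+1) − s_k) − t_k = 0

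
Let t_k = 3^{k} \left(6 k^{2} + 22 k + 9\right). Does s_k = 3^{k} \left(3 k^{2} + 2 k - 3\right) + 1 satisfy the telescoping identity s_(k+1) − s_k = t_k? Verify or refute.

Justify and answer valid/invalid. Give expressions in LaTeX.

s_(k+1) = 3**(k + 1)*(2*k + 3*(k + 1)**2 - 1) + 1
s_(k+1) − s_k = 3**k*(6*k**2 + 22*k + 9)
(s_(k+1) − s_k) − t_k = 0

valid (s_(k+1) − s_k reduces to t_k)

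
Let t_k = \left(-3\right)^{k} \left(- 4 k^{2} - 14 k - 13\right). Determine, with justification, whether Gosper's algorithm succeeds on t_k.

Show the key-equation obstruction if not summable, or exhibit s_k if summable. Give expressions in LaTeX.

Yes. s_k = \left(-3\right)^{k} \left(k^{2} + 2 k + 1\right).

The ratio is 3*(-4*k**2 - 22*k - 31)/(4*k**2 + 14*k + 13).
So A=-3 and B=1, with C=k**2 + 7*k/2 + 13/4.
Solve (-3)·f(k+1) − (1)·f(k) = k**2 + 7*k/2 + 13/4.
From deg A=0, deg B=0, deg C=2: d=2.
Solve for f: f(k) = -(k + 1)**2/4 (degree 2 ≤ 2).
Certificate R = B(k−1)f/C = -(k + 1)**2/(4*k**2 + 14*k + 13) gives s_k = (-3)**k*(k**2 + 2*k + 1).
Verify: (-3)**k*(-4*k**2 - 14*k - 13) matches t_k.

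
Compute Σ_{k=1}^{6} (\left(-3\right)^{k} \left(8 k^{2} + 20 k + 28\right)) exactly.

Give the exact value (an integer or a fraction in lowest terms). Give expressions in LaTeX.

Σ = 253668

The ratio is 3*(-2*k**2 - 9*k - 14)/(2*k**2 + 5*k + 7).
Take A(k)=-3, B(k)=1, C(k)=k**2 + 5*k/2 + 7/2.
Key eq: (-3)·f(k+1) = (1)·f(k) + (k**2 + 5*k/2 + 7/2).
deg f ≤ 2 (via 0,0,2).
Coefficient equations give f(k) = -(k**2 + k + 2)/4.
Certificate R = B(k−1)f/C = -(k**2 + k + 2)/(2*(2*k**2 + 5*k + 7)) gives s_k = -2*(-3)**k*(k**2 + k + 2).
Δs = (-3)**k*(8*k**2 + 20*k + 28), as required.
Sum = s_(7) − s_(1); s_(7) = 253692, s_(1) = 24 ⇒ 253668.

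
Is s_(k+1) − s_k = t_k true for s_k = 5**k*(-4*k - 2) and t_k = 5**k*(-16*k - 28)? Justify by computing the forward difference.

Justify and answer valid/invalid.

Valid: the claim telescopes to t_k.

s_(k+1) = 5**(k + 1)*(-4*k - 6)
s_(k+1) − s_k = 5**k*(-16*k - 28)
(s_(k+1) − s_k) − t_k = 0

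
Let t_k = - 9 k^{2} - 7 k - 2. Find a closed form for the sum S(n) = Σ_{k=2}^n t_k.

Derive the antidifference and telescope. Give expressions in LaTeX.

r(k) = (9*k**2 + 25*k + 18)/(9*k**2 + 7*k + 2) after simplifying.
Normal form (A,B,C) = (1, 1, k**2 + 7*k/9 + 2/9).
f must satisfy (1)·f(k+1) − (1)·f(k) = k**2 + 7*k/9 + 2/9.
Bound: deg f ≤ 3.
Solve for f: f(k) = k**2*(3*k - 1)/9 (degree 3 ≤ 3).
So s_k = (B(k−1)f/C)·t_k = (k**2*(3*k - 1)/(9*k**2 + 7*k + 2))·t_k = k**2*(1 - 3*k).
Δs = -9*k**2 - 7*k - 2, as required.
Telescope: S(n) = s_(n+1) − s_(2) = -3*n**3 - 8*n**2 - 7*n - 2 − (-20) = -3*n**3 - 8*n**2 - 7*n + 18.

S(n) = - 3 n^{3} - 8 n^{2} - 7 n + 18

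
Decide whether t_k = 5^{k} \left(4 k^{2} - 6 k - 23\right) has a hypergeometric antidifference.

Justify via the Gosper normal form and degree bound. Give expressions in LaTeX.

The ratio is 5*(4*k**2 + 2*k - 25)/(4*k**2 - 6*k - 23).
Take A(k)=5, B(k)=1, C(k)=k**2 - 3*k/2 - 23/4.
Need (5)·f(k+1) − (1)·f(k) = k**2 - 3*k/2 - 23/4.
d = 2 from the (0,0,2) case.
Match coefficients ⇒ f(k) = (k**2 - 4*k - 2)/4.
Then R = B(k−1)f/C = (k**2 - 4*k - 2)/(4*k**2 - 6*k - 23), so s_k = R(k)·t_k = 5**k*(k**2 - 4*k - 2).
Δs = 5**k*(4*k**2 - 6*k - 23), as required.

Yes. s_k = 5^{k} \left(k^{2} - 4 k - 2\right).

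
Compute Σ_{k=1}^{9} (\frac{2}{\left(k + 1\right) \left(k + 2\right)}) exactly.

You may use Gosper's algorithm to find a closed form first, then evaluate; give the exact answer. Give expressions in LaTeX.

Σ = 9/11

r(k) = (k + 1)/(k + 3) after simplifying.
Factor: A=k + 1; B=k + 3; C=1.
Need (k + 1)·f(k+1) − (k + 2)·f(k) = 1.
Bound: deg f ≤ 1.
Match coefficients ⇒ f(k) = k.
R(k) = B(k−1)·f(k)/C(k) = k*(k + 2); s_k = R·t_k = 2*k/(k + 1).
Δs = 2/(k**2 + 3*k + 2), as required.
Σ_(k=1)^(9) t_k = s_(10) − s_(1) = 20/11 − (1) = 9/11.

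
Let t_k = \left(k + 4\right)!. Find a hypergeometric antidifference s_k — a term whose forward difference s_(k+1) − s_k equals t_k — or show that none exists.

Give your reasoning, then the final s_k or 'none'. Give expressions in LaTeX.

Step 1: r(k) = k + 5.
Normal form (A,B,C) = (k + 5, 1, 1).
Solve (k + 5)·f(k+1) − (1)·f(k) = 1.
deg f ≤ -1 (via 1,0,0).
d = -1 < 0 ⇒ no nonzero polynomial f; not summable.

no hypergeometric antidifference exists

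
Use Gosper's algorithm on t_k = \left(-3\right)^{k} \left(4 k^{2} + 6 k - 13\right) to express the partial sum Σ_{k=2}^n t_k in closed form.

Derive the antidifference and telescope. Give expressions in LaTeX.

Compute t_(k+1)/t_k: get 3*(-4*k**2 - 14*k + 3)/(4*k**2 + 6*k - 13).
Gosper form: A/B · C(k+1)/C(k) with A=-3, B=1, C=k**2 + 3*k/2 - 13/4.
Set up (-3)·f(k+1) − (1)·f(k) − (k**2 + 3*k/2 - 13/4) = 0.
d = 2 from the (0,0,2) case.
Coefficient equations give f(k) = -(k - 2)*(k + 2)/4.
So s_k = (B(k−1)f/C)·t_k = (-(k - 2)*(k + 2)/(4*k**2 + 6*k - 13))·t_k = (-3)**k*(4 - k**2).
Δs = (-3)**k*(4*k**2 + 6*k - 13), as required.
s_(n+1) = (-3)**(n + 1)*(-n**2 - 2*n + 3) and s_(2) = 0, so S(n) = (-3)**(n + 1)*(-n**2 - 2*n + 3).

S(n) = \left(-3\right)^{n + 1} \left(- n^{2} - 2 n + 3\right)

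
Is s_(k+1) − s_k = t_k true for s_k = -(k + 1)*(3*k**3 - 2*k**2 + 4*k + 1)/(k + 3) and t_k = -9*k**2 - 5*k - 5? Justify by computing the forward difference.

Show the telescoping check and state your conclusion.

Invalid: residual 4*(3*k**3 + 17*k**2 + 8*k + 7)/(k**2 + 7*k + 12) ≠ 0.

s_(k+1) = (-3*k**4 - 13*k**3 - 23*k**2 - 24*k - 12)/(k + 4)
s_(k+1) − s_k = (-9*k**4 - 56*k**3 - 80*k**2 - 63*k - 32)/(k**2 + 7*k + 12)
(s_(k+1) − s_k) − t_k = 4*(3*k**3 + 17*k**2 + 8*k + 7)/(k**2 + 7*k + 12)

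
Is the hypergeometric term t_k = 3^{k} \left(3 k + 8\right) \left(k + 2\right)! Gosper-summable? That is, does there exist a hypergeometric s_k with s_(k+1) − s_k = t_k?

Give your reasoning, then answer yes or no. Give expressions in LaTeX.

Yes. s_k = 3^{k} \left(k + 2\right)!.

t_(k+1)/t_k = 3*(k + 3)*(3*k + 11)/(3*k + 8).
Gosper form: A/B · C(k+1)/C(k) with A=3*k + 9, B=1, C=k + 8/3.
Key eq: (3*k + 9)·f(k+1) = (1)·f(k) + (k + 8/3).
From deg A=1, deg B=0, deg C=1: d=0.
Match coefficients ⇒ f(k) = 1/3.
Certificate R = B(k−1)f/C = 1/(3*k + 8) gives s_k = 3**k*factorial(k + 2).
Verify: 3**k*(3*k + 8)*factorial(k + 2) matches t_k.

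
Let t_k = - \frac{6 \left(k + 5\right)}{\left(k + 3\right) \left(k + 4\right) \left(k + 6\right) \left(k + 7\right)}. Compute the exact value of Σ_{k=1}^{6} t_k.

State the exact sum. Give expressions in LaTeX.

Σ = -153/1820

The ratio is (k + 3)*(k + 6)**2/((k + 5)**2*(k + 8)).
Normal form (A,B,C) = (k + 3, k + 8, k**2 + 10*k + 25).
Key eq: (k + 3)·f(k+1) = (k + 7)·f(k) + (k**2 + 10*k + 25).
From deg A=1, deg B=1, deg C=2: d=4.
Solve for f: f(k) = k*(k + 4)*(k + 5)*(k + 9)/36 (degree 4 ≤ 4).
R(k) = B(k−1)·f(k)/C(k) = k*(k + 4)*(k + 7)*(k + 9)/(36*(k + 5)); s_k = R·t_k = k*(-k - 9)/(6*(k**2 + 9*k + 18)).
Δs = 6*(-k - 5)/(k**4 + 20*k**3 + 145*k**2 + 450*k + 504), as required.
Telescoping: Σ = s_(7) − s_(1) = -28/195 − (-5/84) = -153/1820.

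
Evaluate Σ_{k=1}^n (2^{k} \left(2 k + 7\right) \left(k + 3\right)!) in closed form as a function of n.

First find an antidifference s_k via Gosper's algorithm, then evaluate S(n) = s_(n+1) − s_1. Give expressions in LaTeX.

The ratio is 2*(k + 4)*(2*k + 9)/(2*k + 7).
A = 2*k + 8, B = 1, C = k + 7/2.
Need (2*k + 8)·f(k+1) − (1)·f(k) = k + 7/2.
d = 0 from the (1,0,1) case.
A polynomial solution: f(k) = 1/2.
Get s_k = R·t_k = 2**k*factorial(k + 3) with R(k) = B(k−1)f(k)/C(k) = 1/(2*k + 7).
s_(k+1) − s_k = 2**k*(2*k + 7)*factorial(k + 3) = t_k.
Evaluate: s_(n+1) = 2**(n + 1)*factorial(n + 4); subtract s_(1) = 48 ⇒ S(n) = 2*2**n*factorial(n + 4) - 48.

S(n) = 2 \cdot 2^{n} \left(n + 4\right)! - 48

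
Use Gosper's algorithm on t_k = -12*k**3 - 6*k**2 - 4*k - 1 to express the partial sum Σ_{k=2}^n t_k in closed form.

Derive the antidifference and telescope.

Ratio r(k) = (12*k**3 + 42*k**2 + 52*k + 23)/(12*k**3 + 6*k**2 + 4*k + 1).
So A=1 and B=1, with C=k**3 + k**2/2 + k/3 + 1/12.
f must satisfy (1)·f(k+1) − (1)·f(k) = k**3 + k**2/2 + k/3 + 1/12.
Bound: deg f ≤ 4.
Solving with deg f ≤ 4: f(k) = k**2*(3*k**2 - 4*k + 2)/12.
R(k) = B(k−1)·f(k)/C(k) = k**2*(3*k**2 - 4*k + 2)/(12*k**3 + 6*k**2 + 4*k + 1); s_k = R·t_k = k**2*(-3*k**2 + 4*k - 2).
s_(k+1) − s_k = -12*k**3 - 6*k**2 - 4*k - 1 = t_k.
s_(n+1) = -3*n**4 - 8*n**3 - 8*n**2 - 4*n - 1 and s_(2) = -24, so S(n) = -3*n**4 - 8*n**3 - 8*n**2 - 4*n + 23.

S(n) = -3*n**4 - 8*n**3 - 8*n**2 - 4*n + 23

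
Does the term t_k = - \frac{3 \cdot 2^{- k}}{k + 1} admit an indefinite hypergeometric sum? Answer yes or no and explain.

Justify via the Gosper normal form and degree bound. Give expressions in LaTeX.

r(k) = (k + 1)/(2*(k + 2)) after simplifying.
A = k/2 + 1/2, B = k + 2, C = 1.
Solve (k/2 + 1/2)·f(k+1) − (k + 1)·f(k) = 1.
Bound: deg f ≤ -1.
Negative degree bound (-1): no f exists, t_k not Gosper-summable.

No — t_k has no hypergeometric antidifference.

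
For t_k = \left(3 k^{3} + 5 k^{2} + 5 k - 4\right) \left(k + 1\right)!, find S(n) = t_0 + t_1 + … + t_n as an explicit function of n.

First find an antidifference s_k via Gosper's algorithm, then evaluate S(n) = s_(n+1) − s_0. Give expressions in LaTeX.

S(n) = 3 n^{4} n! + 11 n^{3} n! + 9 n^{2} n! - 5 n n! - 6 n! + 2

t_(k+1)/t_k = (3*k**4 + 20*k**3 + 52*k**2 + 57*k + 18)/(3*k**3 + 5*k**2 + 5*k - 4).
So A=k + 2 and B=1, with C=k**3 + 5*k**2/3 + 5*k/3 - 4/3.
Need (k + 2)·f(k+1) − (1)·f(k) = k**3 + 5*k**2/3 + 5*k/3 - 4/3.
deg f ≤ 2 (via 1,0,3).
A polynomial solution: f(k) = (3*k**2 - 4*k - 2)/3.
So s_k = (B(k−1)f/C)·t_k = ((3*k**2 - 4*k - 2)/(3*k**3 + 5*k**2 + 5*k - 4))·t_k = (3*k**2 - 4*k - 2)*factorial(k + 1).
Check: Δs_k = (3*k**3 + 5*k**2 + 5*k - 4)*factorial(k + 1). ✓
Telescope: S(n) = s_(n+1) − s_(0) = (3*n**2 + 2*n - 3)*factorial(n + 2) − (-2) = 3*n**4*factorial(n) + 11*n**3*factorial(n) + 9*n**2*factorial(n) - 5*n*factorial(n) - 6*factorial(n) + 2.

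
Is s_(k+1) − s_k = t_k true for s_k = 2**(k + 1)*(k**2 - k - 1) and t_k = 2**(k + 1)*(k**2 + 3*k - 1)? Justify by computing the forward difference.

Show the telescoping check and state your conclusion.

s_(k+1) = 2**(k + 2)*(k**2 + k - 1)
s_(k+1) − s_k = 2**(k + 1)*(k**2 + 3*k - 1)
(s_(k+1) − s_k) − t_k = 0

valid; difference matches t_k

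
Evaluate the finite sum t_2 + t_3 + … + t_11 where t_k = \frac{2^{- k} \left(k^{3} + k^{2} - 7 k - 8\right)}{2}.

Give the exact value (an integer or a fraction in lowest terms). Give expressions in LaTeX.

Ratio r(k) = (k**3/2 + 2*k**2 - k - 13/2)/(k**3 + k**2 - 7*k - 8).
A = 1/2, B = 1, C = k**3 + k**2 - 7*k - 8.
Need (1/2)·f(k+1) − (1)·f(k) = k**3 + k**2 - 7*k - 8.
Degrees (0,0,3) ⇒ d ≤ 3.
Solve for f: f(k) = -2*(k + 1)*(k**2 + 3*k + 1) (degree 3 ≤ 3).
Certificate R = B(k−1)f/C = -2*(k + 1)*(k**2 + 3*k + 1)/(k**3 + k**2 - 7*k - 8) gives s_k = (-k**3 - 4*k**2 - 4*k - 1)/2**k.
Check: Δs_k = (k**3 + k**2 - 7*k - 8)/(2*2**k). ✓
Evaluate s at k=12 and k=2: -2353/4096 and -33/4; difference 31439/4096.

Σ = 31439/4096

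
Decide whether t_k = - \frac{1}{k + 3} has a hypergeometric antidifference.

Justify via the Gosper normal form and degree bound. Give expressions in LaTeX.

No — t_k has no hypergeometric antidifference.

Step 1: r(k) = (k + 3)/(k + 4).
Normal form (A,B,C) = (k + 3, k + 4, 1).
f must satisfy (k + 3)·f(k+1) − (k + 3)·f(k) = 1.
deg f ≤ 0 (via 1,1,0).
Put f(k) = c0: A·f(k+1) − B(k−1)·f(k) − C = -1; need -1 = 0 — inconsistent ⇒ no f, not summable.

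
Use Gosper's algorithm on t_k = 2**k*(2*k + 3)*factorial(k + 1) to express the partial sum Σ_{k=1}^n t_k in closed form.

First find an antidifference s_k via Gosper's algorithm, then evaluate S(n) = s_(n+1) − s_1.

Ratio r(k) = 2*(k + 2)*(2*k + 5)/(2*k + 3).
A = 2*k + 4, B = 1, C = k + 3/2.
Set up (2*k + 4)·f(k+1) − (1)·f(k) − (k + 3/2) = 0.
Bound: deg f ≤ 0.
Solving with deg f ≤ 0: f(k) = 1/2.
Then R = B(k−1)f/C = 1/(2*k + 3), so s_k = R(k)·t_k = 2**k*factorial(k + 1).
Δs = 2**k*(2*k + 3)*factorial(k + 1), as required.
Evaluate: s_(n+1) = 2**(n + 1)*factorial(n + 2); subtract s_(1) = 4 ⇒ S(n) = 2*2**n*factorial(n + 2) - 4.

S(n) = 2*2**n*factorial(n + 2) - 4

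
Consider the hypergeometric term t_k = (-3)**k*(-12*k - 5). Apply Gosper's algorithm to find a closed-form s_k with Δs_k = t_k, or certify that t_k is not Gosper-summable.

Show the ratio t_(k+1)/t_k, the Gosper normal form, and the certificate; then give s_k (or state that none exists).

r(k) = 3*(-12*k - 17)/(12*k + 5) after simplifying.
Take A(k)=-3, B(k)=1, C(k)=k + 5/12.
Key eq: (-3)·f(k+1) = (1)·f(k) + (k + 5/12).
Degrees (0,0,1) ⇒ d ≤ 1.
A polynomial solution: f(k) = -(3*k - 1)/12.
Get s_k = R·t_k = (-3)**k*(3*k - 1) with R(k) = B(k−1)f(k)/C(k) = -(3*k - 1)/(12*k + 5).
s_(k+1) − s_k = (-3)**k*(-12*k - 5) = t_k.

s_k = (-3)**k*(3*k - 1)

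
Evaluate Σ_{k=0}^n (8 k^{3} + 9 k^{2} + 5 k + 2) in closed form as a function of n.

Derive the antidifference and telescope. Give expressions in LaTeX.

S(n) = 2 n^{4} + 7 n^{3} + 9 n^{2} + 6 n + 2

t_(k+1)/t_k = (8*k**3 + 33*k**2 + 47*k + 24)/(8*k**3 + 9*k**2 + 5*k + 2).
Normal form (A,B,C) = (1, 1, k**3 + 9*k**2/8 + 5*k/8 + 1/4).
f must satisfy (1)·f(k+1) − (1)·f(k) = k**3 + 9*k**2/8 + 5*k/8 + 1/4.
Degrees (0,0,3) ⇒ d ≤ 4.
Solving with deg f ≤ 4: f(k) = k*(2*k**3 - k**2 + 1)/8.
R(k) = B(k−1)·f(k)/C(k) = k*(2*k**3 - k**2 + 1)/(8*k**3 + 9*k**2 + 5*k + 2); s_k = R·t_k = 2*k**4 - k**3 + k.
Δs = 8*k**3 + 9*k**2 + 5*k + 2, as required.
Σ_(k=0)^n t_k = s_(n+1) − s_(0) = (2*n**4 + 7*n**3 + 9*n**2 + 6*n + 2) − (0), i.e. 2*n**4 + 7*n**3 + 9*n**2 + 6*n + 2.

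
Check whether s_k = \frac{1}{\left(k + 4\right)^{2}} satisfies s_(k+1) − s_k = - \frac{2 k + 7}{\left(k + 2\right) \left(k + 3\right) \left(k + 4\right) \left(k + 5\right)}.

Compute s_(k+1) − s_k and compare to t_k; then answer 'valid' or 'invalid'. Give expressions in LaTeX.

s_(k+1) = (k + 5)**(-2)
s_(k+1) − s_k = (k + 5)**(-2) - 1/(k + 4)**2
(s_(k+1) − s_k) − t_k = 2*(3*k**2 + 23*k + 43)/(k**6 + 23*k**5 + 217*k**4 + 1073*k**3 + 2926*k**2 + 4160*k + 2400)

Invalid: residual \frac{2 \left(3 k^{2} + 23 k + 43\right)}{k^{6} + 23 k^{5} + 217 k^{4} + 1073 k^{3} + 2926 k^{2} + 4160 k + 2400} ≠ 0.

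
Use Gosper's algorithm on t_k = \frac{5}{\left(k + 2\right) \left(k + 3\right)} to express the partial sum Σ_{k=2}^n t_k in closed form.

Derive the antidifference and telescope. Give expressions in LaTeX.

Compute t_(k+1)/t_k: get (k + 2)/(k + 4).
Take A(k)=k + 2, B(k)=k + 4, C(k)=1.
Need (k + 2)·f(k+1) − (k + 3)·f(k) = 1.
Degrees (1,1,0) ⇒ d ≤ 1.
Solve for f: f(k) = k/2 (degree 1 ≤ 1).
So s_k = (B(k−1)f/C)·t_k = (k*(k + 3)/2)·t_k = 5*k/(2*(k + 2)).
s_(k+1) − s_k = 5/(k**2 + 5*k + 6) = t_k.
s_(n+1) = 5*(n + 1)/(2*(n + 3)) and s_(2) = 5/4, so S(n) = 5*(n - 1)/(4*(n + 3)).

S(n) = \frac{5 \left(n - 1\right)}{4 \left(n + 3\right)}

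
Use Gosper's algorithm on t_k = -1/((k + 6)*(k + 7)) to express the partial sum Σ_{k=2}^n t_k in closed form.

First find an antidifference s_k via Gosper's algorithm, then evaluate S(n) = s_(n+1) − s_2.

S(n) = (1 - n)/(8*(n + 7))

Step 1: r(k) = (k + 6)/(k + 8).
Normal form (A,B,C) = (k + 6, k + 8, 1).
Solve (k + 6)·f(k+1) − (k + 7)·f(k) = 1.
From deg A=1, deg B=1, deg C=0: d=1.
Match coefficients ⇒ f(k) = k/6.
So s_k = (B(k−1)f/C)·t_k = (k*(k + 7)/6)·t_k = -k/(6*k + 36).
Check: Δs_k = -1/(k**2 + 13*k + 42). ✓
Telescope: S(n) = s_(n+1) − s_(2) = (-n - 1)/(6*(n + 7)) − (-1/24) = (1 - n)/(8*(n + 7)).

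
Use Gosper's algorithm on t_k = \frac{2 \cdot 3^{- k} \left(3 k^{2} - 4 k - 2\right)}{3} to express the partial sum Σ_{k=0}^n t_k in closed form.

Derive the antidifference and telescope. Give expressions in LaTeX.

Step 1: r(k) = (3*k**2 + 2*k - 3)/(3*(3*k**2 - 4*k - 2)).
Factor: A=1/3; B=1; C=k**2 - 4*k/3 - 2/3.
Key eq: (1/3)·f(k+1) = (1)·f(k) + (k**2 - 4*k/3 - 2/3).
From deg A=0, deg B=0, deg C=2: d=2.
Solving with deg f ≤ 2: f(k) = -(3*k**2 - k - 1)/2.
Then R = B(k−1)f/C = -3*(3*k**2 - k - 1)/(2*(3*k**2 - 4*k - 2)), so s_k = R(k)·t_k = (-3*k**2 + k + 1)/3**k.
Check: Δs_k = 2*(3*k**2 - 4*k - 2)/(3*3**k). ✓
s_(n+1) = 3**(-n - 1)*(-3*n**2 - 5*n - 1) and s_(0) = 1, so S(n) = 3**(-n - 1)*(-3**(n + 1) - 3*n**2 - 5*n - 1).

S(n) = 3^{- n - 1} \left(- 3^{n + 1} - 3 n^{2} - 5 n - 1\right)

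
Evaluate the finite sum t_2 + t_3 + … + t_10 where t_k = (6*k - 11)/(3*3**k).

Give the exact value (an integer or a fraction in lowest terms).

r(k) = (6*k - 5)/(3*(6*k - 11)) after simplifying.
A = 1/3, B = 1, C = k - 11/6.
Set up (1/3)·f(k+1) − (1)·f(k) − (k - 11/6) = 0.
Bound: deg f ≤ 1.
Match coefficients ⇒ f(k) = -(3*k - 4)/2.
So s_k = (B(k−1)f/C)·t_k = (-3*(3*k - 4)/(6*k - 11))·t_k = (4 - 3*k)/3**k.
Check: Δs_k = (6*k - 11)/(3*3**k). ✓
Σ_(k=2)^(10) t_k = s_(11) − s_(2) = -29/177147 − (-2/9) = 39337/177147.

Σ = 39337/177147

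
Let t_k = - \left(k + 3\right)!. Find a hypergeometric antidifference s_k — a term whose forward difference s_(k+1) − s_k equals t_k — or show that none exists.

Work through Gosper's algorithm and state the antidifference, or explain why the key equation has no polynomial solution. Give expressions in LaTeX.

not Gosper-summable; s_k does not exist

Compute t_(k+1)/t_k: get k + 4.
Gosper form: A/B · C(k+1)/C(k) with A=k + 4, B=1, C=1.
Need (k + 4)·f(k+1) − (1)·f(k) = 1.
Bound: deg f ≤ -1.
deg f ≤ -1 is impossible — no certificate.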